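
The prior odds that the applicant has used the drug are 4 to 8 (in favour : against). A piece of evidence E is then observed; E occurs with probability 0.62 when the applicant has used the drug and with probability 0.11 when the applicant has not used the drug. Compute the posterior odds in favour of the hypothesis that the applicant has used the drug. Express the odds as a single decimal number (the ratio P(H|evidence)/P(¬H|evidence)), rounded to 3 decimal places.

Posterior odds ≈ 2.818

Prior odds = 4/8 = 0.50000. In log-odds, ln(0.50000) = -0.69315.
Add log likelihood ratio: ln(5.6364) = 1.7292.
Posterior log-odds = 1.0361, so posterior odds = exp(1.0361) = 2.8182.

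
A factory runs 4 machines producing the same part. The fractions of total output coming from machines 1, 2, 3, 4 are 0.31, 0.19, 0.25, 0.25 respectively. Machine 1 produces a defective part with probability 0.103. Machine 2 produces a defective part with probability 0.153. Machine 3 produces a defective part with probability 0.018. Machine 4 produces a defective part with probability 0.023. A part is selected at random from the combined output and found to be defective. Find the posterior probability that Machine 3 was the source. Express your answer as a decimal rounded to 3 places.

Tabulate prior·likelihood by source: [1] prior 0.31, lik 0.103, product 0.03193; [2] prior 0.19, lik 0.153, product 0.02907; [3] prior 0.25, lik 0.018, product 0.004500; [4] prior 0.25, lik 0.023, product 0.005750.
Normalizing constant = 0.071250; the posterior for Machine 3 is its product over the sum, 0.004500/0.071250 = 0.063.

Posterior probability ≈ 0.063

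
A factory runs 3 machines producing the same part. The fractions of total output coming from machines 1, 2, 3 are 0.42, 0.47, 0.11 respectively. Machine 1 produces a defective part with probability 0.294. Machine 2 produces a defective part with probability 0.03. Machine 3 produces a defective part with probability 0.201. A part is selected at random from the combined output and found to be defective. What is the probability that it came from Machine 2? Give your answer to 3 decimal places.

Tabulate prior·likelihood by source: [1] prior 0.42, lik 0.294, product 0.1235; [2] prior 0.47, lik 0.03, product 0.01410; [3] prior 0.11, lik 0.201, product 0.02211.
Normalizing constant = 0.15969; the posterior for Machine 2 is its product over the sum, 0.01410/0.15969 = 0.088.

Posterior probability ≈ 0.088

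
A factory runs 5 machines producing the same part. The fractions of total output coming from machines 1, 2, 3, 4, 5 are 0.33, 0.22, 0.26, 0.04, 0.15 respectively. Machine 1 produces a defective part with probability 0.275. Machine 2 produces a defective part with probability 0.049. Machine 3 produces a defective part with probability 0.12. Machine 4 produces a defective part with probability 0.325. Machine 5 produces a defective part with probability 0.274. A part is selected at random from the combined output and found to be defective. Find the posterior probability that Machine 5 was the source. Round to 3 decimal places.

P(defective|M1) = 0.275; P(defective|M2) = 0.049; P(defective|M3) = 0.12; P(defective|M4) = 0.325; P(defective|M5) = 0.274.
Prior × likelihood for each source: 0.33·0.275=0.09075, 0.22·0.049=0.01078, 0.26·0.12=0.03120, 0.04·0.325=0.01300, 0.15·0.274=0.04110. Summing gives P(defective) = 0.18683.
P(Machine 5 | defective) = 0.04110 / 0.18683 = 0.220.

Posterior probability ≈ 0.220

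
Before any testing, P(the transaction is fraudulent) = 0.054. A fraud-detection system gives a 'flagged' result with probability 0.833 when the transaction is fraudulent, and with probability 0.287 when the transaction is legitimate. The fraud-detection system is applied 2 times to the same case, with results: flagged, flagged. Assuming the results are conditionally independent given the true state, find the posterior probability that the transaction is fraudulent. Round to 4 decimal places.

Posterior P(H) ≈ 0.3247

With H the event that the transaction is fraudulent, the joint likelihood of the observed sequence is P(data|H) = 0.833·0.833 = 0.69389 and P(data|¬H) = 0.287·0.287 = 0.082369.
Bayes: P(H|data) = 0.054·0.69389 / (0.054·0.69389 + 0.946·0.082369) = 0.037470/0.11539 = 0.3247.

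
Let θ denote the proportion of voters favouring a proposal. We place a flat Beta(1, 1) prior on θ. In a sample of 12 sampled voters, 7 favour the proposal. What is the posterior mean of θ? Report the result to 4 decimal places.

The binomial likelihood is conjugate to the Beta prior: with 7 successes and 5 failures, the posterior is Beta(1+7, 1+5) = Beta(8, 6).
E[θ | data] = 8/(8+6) = 0.5714.

Posterior mean ≈ 0.5714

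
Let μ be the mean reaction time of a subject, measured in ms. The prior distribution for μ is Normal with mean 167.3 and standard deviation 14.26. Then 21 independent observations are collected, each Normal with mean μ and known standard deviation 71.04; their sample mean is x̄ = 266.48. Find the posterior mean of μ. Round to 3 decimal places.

Posterior mean ≈ 212.758

With known σ, the Normal prior is conjugate. Weight on the data is w = (n/σ²)/(n/σ² + 1/τ₀²) = 0.00416115/(0.00416115+0.00491769) = 0.45834.
Posterior mean = w·x̄ + (1−w)·μ₀ = 0.45834·266.48 + 0.54166·167.3 = 212.758.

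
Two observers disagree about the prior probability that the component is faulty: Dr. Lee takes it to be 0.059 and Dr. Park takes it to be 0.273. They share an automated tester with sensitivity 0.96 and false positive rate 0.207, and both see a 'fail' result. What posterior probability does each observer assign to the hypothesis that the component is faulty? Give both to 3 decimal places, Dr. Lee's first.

Dr. Lee: 0.225; Dr. Park: 0.635

P('+'|H) = 0.96, P('+'|¬H) = 0.207.
Dr. Lee: numerator 0.96·0.059 = 0.056640; evidence = 0.056640+0.207·0.941 = 0.25143; posterior = 0.225.
Dr. Park: numerator 0.96·0.273 = 0.26208; evidence = 0.26208+0.207·0.727 = 0.41257; posterior = 0.635.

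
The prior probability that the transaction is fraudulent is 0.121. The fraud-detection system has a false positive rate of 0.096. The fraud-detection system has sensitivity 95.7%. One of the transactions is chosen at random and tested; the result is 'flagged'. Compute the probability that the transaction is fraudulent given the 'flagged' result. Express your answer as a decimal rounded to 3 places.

P(H | E) ≈ 0.578

Let H be the event that the transaction is fraudulent. P(H) = 0.121, so P(¬H) = 0.879. With E the 'flagged' result, P(E|H) = 0.957 and P(E|¬H) = 0.096.
P(E) = 0.957·0.121 + 0.096·0.879 = 0.11580 + 0.084384 = 0.20018.
By Bayes' theorem, P(H|E) = 0.11580 / 0.20018 = 0.578.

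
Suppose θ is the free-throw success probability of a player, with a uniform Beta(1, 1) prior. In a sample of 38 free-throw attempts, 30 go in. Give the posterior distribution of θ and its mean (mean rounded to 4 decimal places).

Posterior: Beta(31, 9); mean ≈ 0.7750

The binomial likelihood is conjugate to the Beta prior: with 30 successes and 8 failures, the posterior is Beta(1+30, 1+8) = Beta(31, 9).
Posterior mean = α/(α+β) = 31/40 = 0.7750.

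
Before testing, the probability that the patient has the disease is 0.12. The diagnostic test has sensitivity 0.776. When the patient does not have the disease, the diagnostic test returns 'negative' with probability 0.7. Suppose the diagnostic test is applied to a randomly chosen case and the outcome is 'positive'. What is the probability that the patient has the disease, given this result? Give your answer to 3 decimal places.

P(H | E) ≈ 0.261

Write H for 'the patient has the disease'. Prior odds H:¬H = 0.12/0.88 = 0.13636. For the 'positive' outcome, the likelihood ratio is 0.776/0.3 = 2.5867.
Posterior odds = 0.13636 × 2.5867 = 0.35273, so P(H|E) = 0.35273/(1+0.35273) = 0.261.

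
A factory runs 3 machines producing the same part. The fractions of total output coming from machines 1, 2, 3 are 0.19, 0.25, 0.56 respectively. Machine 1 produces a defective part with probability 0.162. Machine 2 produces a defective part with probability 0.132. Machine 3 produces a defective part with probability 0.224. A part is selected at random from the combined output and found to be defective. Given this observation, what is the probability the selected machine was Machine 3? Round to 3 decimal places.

Tabulate prior·likelihood by source: [1] prior 0.19, lik 0.162, product 0.03078; [2] prior 0.25, lik 0.132, product 0.03300; [3] prior 0.56, lik 0.224, product 0.1254.
Normalizing constant = 0.18922; the posterior for Machine 3 is its product over the sum, 0.1254/0.18922 = 0.663.

Posterior probability ≈ 0.663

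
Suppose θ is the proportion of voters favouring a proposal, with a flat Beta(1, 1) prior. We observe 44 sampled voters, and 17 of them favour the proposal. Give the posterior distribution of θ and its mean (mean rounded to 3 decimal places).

Posterior: Beta(18, 28); mean ≈ 0.391

Observing 17 successes and 27 failures updates Beta(1, 1) by adding the success and failure counts to the two shape parameters: α = 1+17 = 18, β = 1+27 = 28.
E[θ | data] = 18/(18+28) = 0.391.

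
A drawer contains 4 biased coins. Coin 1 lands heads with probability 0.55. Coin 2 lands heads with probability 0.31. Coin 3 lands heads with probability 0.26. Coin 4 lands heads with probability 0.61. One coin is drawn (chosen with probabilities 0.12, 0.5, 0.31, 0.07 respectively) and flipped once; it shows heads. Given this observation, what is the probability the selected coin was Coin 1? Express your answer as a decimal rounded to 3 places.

Posterior probability ≈ 0.192

Tabulate prior·likelihood by source: [1] prior 0.12, lik 0.55, product 0.06600; [2] prior 0.5, lik 0.31, product 0.1550; [3] prior 0.31, lik 0.26, product 0.08060; [4] prior 0.07, lik 0.61, product 0.04270.
Normalizing constant = 0.34430; the posterior for Coin 1 is its product over the sum, 0.06600/0.34430 = 0.192.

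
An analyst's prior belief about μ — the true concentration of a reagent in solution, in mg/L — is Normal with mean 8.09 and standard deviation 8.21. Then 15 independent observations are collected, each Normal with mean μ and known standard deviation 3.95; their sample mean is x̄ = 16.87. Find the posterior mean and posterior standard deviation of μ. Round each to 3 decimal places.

Posterior mean ≈ 16.737; posterior SD ≈ 1.012

With known σ, the Normal prior is conjugate. Weight on the data is w = (n/σ²)/(n/σ² + 1/τ₀²) = 0.961384/(0.961384+0.0148359) = 0.98480.
Posterior mean = w·x̄ + (1−w)·μ₀ = 0.98480·16.87 + 0.015197·8.09 = 16.737. Posterior variance = 1/(0.961384+0.0148359) = 1.02436, so SD = 1.012.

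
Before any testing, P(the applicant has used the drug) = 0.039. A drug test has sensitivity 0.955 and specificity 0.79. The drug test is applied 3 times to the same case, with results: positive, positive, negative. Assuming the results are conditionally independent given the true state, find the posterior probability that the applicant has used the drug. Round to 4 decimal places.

Posterior P(H) ≈ 0.0456

Let H be the event that the applicant has used the drug; start with P(H) = 0.039. P('positive'|H) = 0.955, P('positive'|¬H) = 0.21.
Update on result 1 ('positive'): P(H) ← 0.955·0.0390 / (0.955·0.0390 + 0.21·0.9610) = 0.037245/0.23905 = 0.1558.
Update on result 2 ('positive'): P(H) ← 0.955·0.1558 / (0.955·0.1558 + 0.21·0.8442) = 0.14879/0.32607 = 0.4563.
Update on result 3 ('negative'): P(H) ← 0.045·0.4563 / (0.045·0.4563 + 0.79·0.5437) = 0.020534/0.45005 = 0.0456.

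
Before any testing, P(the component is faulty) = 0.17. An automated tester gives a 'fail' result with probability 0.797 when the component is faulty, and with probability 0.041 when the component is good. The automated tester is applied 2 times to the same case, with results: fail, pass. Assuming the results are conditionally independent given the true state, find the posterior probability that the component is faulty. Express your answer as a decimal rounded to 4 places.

Let H be the event that the component is faulty; start with P(H) = 0.17. P('fail'|H) = 0.797, P('fail'|¬H) = 0.041.
Update on result 1 ('fail'): P(H) ← 0.797·0.1700 / (0.797·0.1700 + 0.041·0.8300) = 0.13549/0.16952 = 0.7993.
Update on result 2 ('pass'): P(H) ← 0.203·0.7993 / (0.203·0.7993 + 0.959·0.2007) = 0.16225/0.35476 = 0.4573.

Posterior P(H) ≈ 0.4573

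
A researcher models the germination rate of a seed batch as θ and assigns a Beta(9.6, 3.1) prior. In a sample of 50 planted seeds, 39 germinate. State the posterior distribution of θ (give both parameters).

Posterior: Beta(48.6, 14.1)

Observing 39 successes and 11 failures updates Beta(9.6, 3.1) by adding the success and failure counts to the two shape parameters: α = 9.6+39 = 48.6, β = 3.1+11 = 14.1.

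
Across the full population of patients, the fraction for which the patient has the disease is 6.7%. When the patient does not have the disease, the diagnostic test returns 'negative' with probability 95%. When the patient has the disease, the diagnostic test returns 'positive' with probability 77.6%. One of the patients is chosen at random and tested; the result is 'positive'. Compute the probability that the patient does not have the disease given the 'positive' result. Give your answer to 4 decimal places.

P(¬H | E) ≈ 0.4729

Let H be the event that the patient has the disease. P(H) = 0.067, so P(¬H) = 0.933. With E the 'positive' result, P(E|H) = 0.776 and P(E|¬H) = 0.05.
P(E) = 0.776·0.067 + 0.05·0.933 = 0.051992 + 0.046650 = 0.098642.
By Bayes' theorem, P(H|E) = 0.051992 / 0.098642 = 0.5271. Hence P(¬H|E) = 1 − 0.5271 = 0.4729.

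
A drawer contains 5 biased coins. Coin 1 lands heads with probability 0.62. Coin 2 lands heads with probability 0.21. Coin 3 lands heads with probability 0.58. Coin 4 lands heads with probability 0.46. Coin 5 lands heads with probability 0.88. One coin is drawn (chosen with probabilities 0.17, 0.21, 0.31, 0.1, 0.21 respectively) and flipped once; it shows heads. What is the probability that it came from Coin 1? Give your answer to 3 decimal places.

Posterior probability ≈ 0.188

Tabulate prior·likelihood by source: [1] prior 0.17, lik 0.62, product 0.1054; [2] prior 0.21, lik 0.21, product 0.04410; [3] prior 0.31, lik 0.58, product 0.1798; [4] prior 0.1, lik 0.46, product 0.04600; [5] prior 0.21, lik 0.88, product 0.1848.
Normalizing constant = 0.56010; the posterior for Coin 1 is its product over the sum, 0.1054/0.56010 = 0.188.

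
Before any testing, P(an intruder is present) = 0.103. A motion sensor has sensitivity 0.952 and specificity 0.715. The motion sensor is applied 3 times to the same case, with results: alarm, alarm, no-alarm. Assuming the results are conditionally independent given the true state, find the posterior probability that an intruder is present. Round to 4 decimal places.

Let H be the event that an intruder is present; start with P(H) = 0.103. P('alarm'|H) = 0.952, P('alarm'|¬H) = 0.285.
Update on result 1 ('alarm'): P(H) ← 0.952·0.1030 / (0.952·0.1030 + 0.285·0.8970) = 0.098056/0.35370 = 0.2772.
Update on result 2 ('alarm'): P(H) ← 0.952·0.2772 / (0.952·0.2772 + 0.285·0.7228) = 0.26392/0.46991 = 0.5616.
Update on result 3 ('no-alarm'): P(H) ← 0.048·0.5616 / (0.048·0.5616 + 0.715·0.4384) = 0.026959/0.34039 = 0.0792.

Posterior P(H) ≈ 0.0792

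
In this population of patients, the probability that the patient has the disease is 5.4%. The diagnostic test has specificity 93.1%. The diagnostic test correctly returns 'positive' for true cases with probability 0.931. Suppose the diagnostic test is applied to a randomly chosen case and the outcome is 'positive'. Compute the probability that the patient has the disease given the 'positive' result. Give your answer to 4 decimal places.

P(H | E) ≈ 0.4351

Write H for 'the patient has the disease'. Prior odds H:¬H = 0.054/0.946 = 0.057082. For the 'positive' outcome, the likelihood ratio is 0.931/0.069 = 13.493.
Posterior odds = 0.057082 × 13.493 = 0.77020, so P(H|E) = 0.77020/(1+0.77020) = 0.4351.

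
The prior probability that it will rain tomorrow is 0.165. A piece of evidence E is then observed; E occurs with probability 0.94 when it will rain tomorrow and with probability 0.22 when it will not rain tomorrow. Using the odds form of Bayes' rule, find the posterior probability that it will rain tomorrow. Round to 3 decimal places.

Posterior probability ≈ 0.458

Prior odds = 0.165/(1−0.165) = 0.19760. In log-odds, ln(0.19760) = -1.6215.
Add log likelihood ratio: ln(4.2727) = 1.4523.
Posterior log-odds = -0.16923, so posterior odds = exp(-0.16923) = 0.84431. Converting, P(H|E) = 0.84431/1.8443 = 0.458.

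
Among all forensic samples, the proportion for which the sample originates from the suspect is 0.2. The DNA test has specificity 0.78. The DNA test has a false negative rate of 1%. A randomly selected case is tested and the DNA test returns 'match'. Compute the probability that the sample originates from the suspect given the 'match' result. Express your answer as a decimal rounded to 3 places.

Let H be the event that the sample originates from the suspect. P(H) = 0.2, so P(¬H) = 0.8. With E the 'match' result, P(E|H) = 0.99 and P(E|¬H) = 0.22.
P(E) = 0.99·0.2 + 0.22·0.8 = 0.19800 + 0.17600 = 0.37400.
By Bayes' theorem, P(H|E) = 0.19800 / 0.37400 = 0.529.

P(H | E) ≈ 0.529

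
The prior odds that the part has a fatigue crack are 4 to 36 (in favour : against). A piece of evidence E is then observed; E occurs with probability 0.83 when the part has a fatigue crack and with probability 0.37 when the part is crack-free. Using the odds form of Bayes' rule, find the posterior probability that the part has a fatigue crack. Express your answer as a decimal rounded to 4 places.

Posterior probability ≈ 0.1995

Prior odds = 4/36 = 0.11111. In log-odds, ln(0.11111) = -2.1972.
Add log likelihood ratio: ln(2.2432) = 0.80792.
Posterior log-odds = -1.3893, so posterior odds = exp(-1.3893) = 0.24925. Converting, P(H|E) = 0.24925/1.2492 = 0.1995.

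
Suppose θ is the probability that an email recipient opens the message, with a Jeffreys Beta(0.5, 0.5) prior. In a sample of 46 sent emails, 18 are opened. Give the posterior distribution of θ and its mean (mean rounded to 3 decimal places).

Posterior: Beta(18.5, 28.5); mean ≈ 0.394

Observing 18 successes and 28 failures updates Beta(0.5, 0.5) by adding the success and failure counts to the two shape parameters: α = 0.5+18 = 18.5, β = 0.5+28 = 28.5.
E[θ | data] = 18.5/(18.5+28.5) = 0.394.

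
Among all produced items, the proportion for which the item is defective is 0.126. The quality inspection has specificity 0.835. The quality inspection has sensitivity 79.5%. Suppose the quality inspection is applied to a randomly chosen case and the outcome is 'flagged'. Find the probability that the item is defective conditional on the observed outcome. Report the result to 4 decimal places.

P(H | E) ≈ 0.4099

Let H be the event that the item is defective. P(H) = 0.126, so P(¬H) = 0.874. With E the 'flagged' result, P(E|H) = 0.795 and P(E|¬H) = 0.165.
P(E) = 0.795·0.126 + 0.165·0.874 = 0.10017 + 0.14421 = 0.24438.
By Bayes' theorem, P(H|E) = 0.10017 / 0.24438 = 0.4099.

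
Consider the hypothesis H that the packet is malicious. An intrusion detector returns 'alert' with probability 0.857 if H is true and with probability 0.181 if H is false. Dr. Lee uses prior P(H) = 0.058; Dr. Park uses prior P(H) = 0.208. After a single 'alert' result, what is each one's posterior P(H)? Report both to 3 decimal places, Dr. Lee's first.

The likelihood ratio for an 'alert' result is 0.857/0.181 = 4.7348.
Dr. Lee: prior odds 0.058/0.942 = 0.061571; posterior odds 0.29153; posterior probability 0.226.
Dr. Park: prior odds 0.208/0.792 = 0.26263; posterior odds 1.2435; posterior probability 0.554.

Dr. Lee: 0.226; Dr. Park: 0.554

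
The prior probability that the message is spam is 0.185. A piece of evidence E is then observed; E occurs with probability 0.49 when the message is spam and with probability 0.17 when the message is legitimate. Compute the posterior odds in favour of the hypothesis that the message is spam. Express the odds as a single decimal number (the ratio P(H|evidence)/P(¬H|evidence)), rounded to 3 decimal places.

Prior odds = 0.185/(1−0.185) = 0.22699. In log-odds, ln(0.22699) = -1.4828.
Add log likelihood ratio: ln(2.8824) = 1.0586.
Posterior log-odds = -0.42423, so posterior odds = exp(-0.42423) = 0.65428.

Posterior odds ≈ 0.654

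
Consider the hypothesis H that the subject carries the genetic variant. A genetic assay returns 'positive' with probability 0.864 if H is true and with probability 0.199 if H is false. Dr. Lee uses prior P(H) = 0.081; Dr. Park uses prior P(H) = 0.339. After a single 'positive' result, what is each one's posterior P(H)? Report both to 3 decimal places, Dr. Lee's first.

Dr. Lee: 0.277; Dr. Park: 0.690

The likelihood ratio for a 'positive' result is 0.864/0.199 = 4.3417.
Dr. Lee: prior odds 0.081/0.919 = 0.088139; posterior odds 0.38268; posterior probability 0.277.
Dr. Park: prior odds 0.339/0.661 = 0.51286; posterior odds 2.2267; posterior probability 0.690.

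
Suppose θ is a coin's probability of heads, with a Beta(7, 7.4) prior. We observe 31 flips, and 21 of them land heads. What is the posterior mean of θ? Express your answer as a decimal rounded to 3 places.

Posterior mean ≈ 0.617

Observing 21 successes and 10 failures updates Beta(7, 7.4) by adding the success and failure counts to the two shape parameters: α = 7+21 = 28, β = 7.4+10 = 17.4.
Posterior mean = α/(α+β) = 28/45.4 = 0.617.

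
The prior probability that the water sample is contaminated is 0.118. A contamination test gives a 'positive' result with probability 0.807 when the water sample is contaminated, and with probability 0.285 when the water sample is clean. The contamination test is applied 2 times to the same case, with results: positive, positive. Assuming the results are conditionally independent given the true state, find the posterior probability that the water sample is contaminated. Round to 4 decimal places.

Let H be the event that the water sample is contaminated; start with P(H) = 0.118. P('positive'|H) = 0.807, P('positive'|¬H) = 0.285.
Update on result 1 ('positive'): P(H) ← 0.807·0.1180 / (0.807·0.1180 + 0.285·0.8820) = 0.095226/0.34660 = 0.2747.
Update on result 2 ('positive'): P(H) ← 0.807·0.2747 / (0.807·0.2747 + 0.285·0.7253) = 0.22172/0.42842 = 0.5175.

Posterior P(H) ≈ 0.5175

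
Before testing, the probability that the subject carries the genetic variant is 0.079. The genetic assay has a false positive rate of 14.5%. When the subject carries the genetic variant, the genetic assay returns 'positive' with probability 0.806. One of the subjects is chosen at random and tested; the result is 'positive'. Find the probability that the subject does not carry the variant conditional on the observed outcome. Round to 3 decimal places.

P(¬H | E) ≈ 0.677

Let H be the event that the subject carries the genetic variant. P(H) = 0.079, so P(¬H) = 0.921. With E the 'positive' result, P(E|H) = 0.806 and P(E|¬H) = 0.145.
P(E) = 0.806·0.079 + 0.145·0.921 = 0.063674 + 0.13354 = 0.19722.
By Bayes' theorem, P(H|E) = 0.063674 / 0.19722 = 0.323. Hence P(¬H|E) = 1 − 0.323 = 0.677.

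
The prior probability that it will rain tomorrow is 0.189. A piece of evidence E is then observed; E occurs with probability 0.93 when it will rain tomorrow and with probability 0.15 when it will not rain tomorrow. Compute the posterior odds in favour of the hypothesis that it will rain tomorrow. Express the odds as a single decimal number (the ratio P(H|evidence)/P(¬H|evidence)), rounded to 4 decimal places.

Prior odds = 0.189/(1−0.189) = 0.23305. In log-odds, ln(0.23305) = -1.4565.
Add log likelihood ratio: ln(6.2000) = 1.8245.
Posterior log-odds = 0.36803, so posterior odds = exp(0.36803) = 1.4449.

Posterior odds ≈ 1.4449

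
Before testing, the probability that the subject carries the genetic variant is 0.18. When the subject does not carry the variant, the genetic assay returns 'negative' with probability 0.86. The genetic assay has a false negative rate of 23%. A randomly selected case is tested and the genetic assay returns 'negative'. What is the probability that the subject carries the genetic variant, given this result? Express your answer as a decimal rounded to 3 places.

P(H | E) ≈ 0.055

Write H for 'the subject carries the genetic variant'. Prior odds H:¬H = 0.18/0.82 = 0.21951. For the 'negative' outcome, the likelihood ratio is 0.23/0.86 = 0.26744.
Posterior odds = 0.21951 × 0.26744 = 0.058707, so P(H|E) = 0.058707/(1+0.058707) = 0.055.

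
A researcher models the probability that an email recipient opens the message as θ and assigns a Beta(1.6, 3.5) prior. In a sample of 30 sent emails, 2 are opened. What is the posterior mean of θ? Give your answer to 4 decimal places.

Posterior mean ≈ 0.1026

Observing 2 successes and 28 failures updates Beta(1.6, 3.5) by adding the success and failure counts to the two shape parameters: α = 1.6+2 = 3.6, β = 3.5+28 = 31.5.
E[θ | data] = 3.6/(3.6+31.5) = 0.1026.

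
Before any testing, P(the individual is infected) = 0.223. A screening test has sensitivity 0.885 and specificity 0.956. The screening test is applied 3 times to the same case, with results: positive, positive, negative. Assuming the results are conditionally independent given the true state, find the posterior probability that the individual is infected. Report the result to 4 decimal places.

Let H be the event that the individual is infected; start with P(H) = 0.223. P('positive'|H) = 0.885, P('positive'|¬H) = 0.044.
Update on result 1 ('positive'): P(H) ← 0.885·0.2230 / (0.885·0.2230 + 0.044·0.7770) = 0.19736/0.23154 = 0.8523.
Update on result 2 ('positive'): P(H) ← 0.885·0.8523 / (0.885·0.8523 + 0.044·0.1477) = 0.75433/0.76082 = 0.9915.
Update on result 3 ('negative'): P(H) ← 0.115·0.9915 / (0.115·0.9915 + 0.956·0.0085) = 0.11402/0.12218 = 0.9332.

Posterior P(H) ≈ 0.9332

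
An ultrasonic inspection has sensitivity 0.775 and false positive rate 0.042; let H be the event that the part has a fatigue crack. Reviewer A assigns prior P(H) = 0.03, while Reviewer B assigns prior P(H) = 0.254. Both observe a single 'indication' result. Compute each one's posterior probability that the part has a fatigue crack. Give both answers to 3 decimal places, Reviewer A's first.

Reviewer A: 0.363; Reviewer B: 0.863

The likelihood ratio for an 'indication' result is 0.775/0.042 = 18.452.
Reviewer A: prior odds 0.03/0.97 = 0.030928; posterior odds 0.57069; posterior probability 0.363.
Reviewer B: prior odds 0.254/0.746 = 0.34048; posterior odds 6.2827; posterior probability 0.863.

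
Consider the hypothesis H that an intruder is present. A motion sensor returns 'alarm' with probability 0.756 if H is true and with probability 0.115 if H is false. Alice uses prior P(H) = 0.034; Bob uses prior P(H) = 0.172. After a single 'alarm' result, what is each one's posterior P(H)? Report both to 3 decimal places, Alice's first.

The likelihood ratio for an 'alarm' result is 0.756/0.115 = 6.5739.
Alice: prior odds 0.034/0.966 = 0.035197; posterior odds 0.23138; posterior probability 0.188.
Bob: prior odds 0.172/0.828 = 0.20773; posterior odds 1.3656; posterior probability 0.577.

Alice: 0.188; Bob: 0.577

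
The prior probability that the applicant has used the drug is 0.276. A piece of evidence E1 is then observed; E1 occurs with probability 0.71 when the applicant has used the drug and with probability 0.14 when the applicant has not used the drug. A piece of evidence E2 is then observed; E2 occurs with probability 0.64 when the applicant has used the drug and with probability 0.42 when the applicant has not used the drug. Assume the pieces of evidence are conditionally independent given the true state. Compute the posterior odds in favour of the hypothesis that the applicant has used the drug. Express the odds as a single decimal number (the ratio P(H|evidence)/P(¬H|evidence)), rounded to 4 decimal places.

Posterior odds ≈ 2.9460

Prior odds = 0.276/(1−0.276) = 0.38122. In log-odds, ln(0.38122) = -0.96439.
Add log likelihood ratios: ln(5.0714) + ln(1.5238) = 2.0448.
Posterior log-odds = 1.0804, so posterior odds = exp(1.0804) = 2.9460.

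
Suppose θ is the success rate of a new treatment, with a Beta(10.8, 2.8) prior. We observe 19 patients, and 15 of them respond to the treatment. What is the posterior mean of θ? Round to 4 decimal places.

Posterior mean ≈ 0.7914

Observing 15 successes and 4 failures updates Beta(10.8, 2.8) by adding the success and failure counts to the two shape parameters: α = 10.8+15 = 25.8, β = 2.8+4 = 6.8.
E[θ | data] = 25.8/(25.8+6.8) = 0.7914.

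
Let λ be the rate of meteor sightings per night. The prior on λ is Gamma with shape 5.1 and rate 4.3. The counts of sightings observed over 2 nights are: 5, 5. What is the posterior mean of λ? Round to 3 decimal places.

Posterior mean ≈ 2.397

The Poisson likelihood adds the total count to the shape and the number of exposure periods to the rate. Here ∑xᵢ = 10 and n = 2, so shape 5.1→15.1 and rate 4.3→6.3.
Posterior mean = shape/rate = 15.1/6.3 = 2.397.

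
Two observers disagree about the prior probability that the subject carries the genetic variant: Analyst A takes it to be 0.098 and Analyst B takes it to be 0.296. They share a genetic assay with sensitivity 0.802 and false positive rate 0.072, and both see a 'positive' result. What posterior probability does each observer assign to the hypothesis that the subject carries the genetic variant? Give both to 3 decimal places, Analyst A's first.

The likelihood ratio for a 'positive' result is 0.802/0.072 = 11.139.
Analyst A: prior odds 0.098/0.902 = 0.10865; posterior odds 1.2102; posterior probability 0.548.
Analyst B: prior odds 0.296/0.704 = 0.42045; posterior odds 4.6834; posterior probability 0.824.

Analyst A: 0.548; Analyst B: 0.824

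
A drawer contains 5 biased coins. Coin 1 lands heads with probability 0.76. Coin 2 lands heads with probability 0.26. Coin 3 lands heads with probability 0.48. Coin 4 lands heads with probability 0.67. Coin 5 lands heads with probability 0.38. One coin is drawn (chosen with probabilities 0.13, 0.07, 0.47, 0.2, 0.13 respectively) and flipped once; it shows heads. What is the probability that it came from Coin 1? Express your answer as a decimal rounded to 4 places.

P(heads|C1) = 0.76; P(heads|C2) = 0.26; P(heads|C3) = 0.48; P(heads|C4) = 0.67; P(heads|C5) = 0.38.
Prior × likelihood for each source: 0.13·0.76=0.09880, 0.07·0.26=0.01820, 0.47·0.48=0.2256, 0.2·0.67=0.1340, 0.13·0.38=0.04940. Summing gives P(heads) = 0.52600.
P(Coin 1 | heads) = 0.09880 / 0.52600 = 0.1878.

Posterior probability ≈ 0.1878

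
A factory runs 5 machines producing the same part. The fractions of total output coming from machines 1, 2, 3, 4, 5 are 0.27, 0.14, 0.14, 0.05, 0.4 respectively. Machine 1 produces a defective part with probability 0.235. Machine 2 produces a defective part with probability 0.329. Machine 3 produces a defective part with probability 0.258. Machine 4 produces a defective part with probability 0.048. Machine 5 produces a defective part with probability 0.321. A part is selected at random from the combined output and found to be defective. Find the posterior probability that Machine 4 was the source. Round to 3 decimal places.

Tabulate prior·likelihood by source: [1] prior 0.27, lik 0.235, product 0.06345; [2] prior 0.14, lik 0.329, product 0.04606; [3] prior 0.14, lik 0.258, product 0.03612; [4] prior 0.05, lik 0.048, product 0.002400; [5] prior 0.4, lik 0.321, product 0.1284.
Normalizing constant = 0.27643; the posterior for Machine 4 is its product over the sum, 0.002400/0.27643 = 0.009.

Posterior probability ≈ 0.009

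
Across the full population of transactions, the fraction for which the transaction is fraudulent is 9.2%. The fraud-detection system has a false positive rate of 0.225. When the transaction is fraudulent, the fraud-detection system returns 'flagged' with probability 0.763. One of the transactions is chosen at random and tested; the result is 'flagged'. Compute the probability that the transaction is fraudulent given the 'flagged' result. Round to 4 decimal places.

Let H be the event that the transaction is fraudulent. P(H) = 0.092, so P(¬H) = 0.908. With E the 'flagged' result, P(E|H) = 0.763 and P(E|¬H) = 0.225.
P(E) = 0.763·0.092 + 0.225·0.908 = 0.070196 + 0.20430 = 0.27450.
By Bayes' theorem, P(H|E) = 0.070196 / 0.27450 = 0.2557.

P(H | E) ≈ 0.2557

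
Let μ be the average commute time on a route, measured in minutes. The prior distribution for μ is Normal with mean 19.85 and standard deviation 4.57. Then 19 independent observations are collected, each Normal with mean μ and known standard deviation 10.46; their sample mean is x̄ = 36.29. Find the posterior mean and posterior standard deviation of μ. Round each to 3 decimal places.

Prior precision 1/τ₀² = 1/4.57² = 0.0478815; data precision n/σ² = 19/10.46² = 0.173656.
Posterior precision = 0.0478815 + 0.173656 = 0.221538, giving posterior SD = 1/√0.221538 = 2.125.
Posterior mean = (0.0478815·19.85 + 0.173656·36.29) / 0.221538 = 32.737.

Posterior mean ≈ 32.737; posterior SD ≈ 2.125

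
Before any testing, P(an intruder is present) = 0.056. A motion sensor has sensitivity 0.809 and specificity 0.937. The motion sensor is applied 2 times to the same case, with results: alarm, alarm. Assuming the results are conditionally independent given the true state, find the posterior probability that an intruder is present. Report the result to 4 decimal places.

Let H be the event that an intruder is present; start with P(H) = 0.056. P('alarm'|H) = 0.809, P('alarm'|¬H) = 0.063.
Update on result 1 ('alarm'): P(H) ← 0.809·0.0560 / (0.809·0.0560 + 0.063·0.9440) = 0.045304/0.10478 = 0.4324.
Update on result 2 ('alarm'): P(H) ← 0.809·0.4324 / (0.809·0.4324 + 0.063·0.5676) = 0.34980/0.38556 = 0.9073.

Posterior P(H) ≈ 0.9073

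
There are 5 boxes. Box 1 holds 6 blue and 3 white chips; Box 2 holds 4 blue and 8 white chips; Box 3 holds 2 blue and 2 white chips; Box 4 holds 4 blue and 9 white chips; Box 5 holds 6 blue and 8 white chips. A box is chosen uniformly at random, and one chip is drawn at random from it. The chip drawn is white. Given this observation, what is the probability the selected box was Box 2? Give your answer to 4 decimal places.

P(white|Box 1) = 0.3333; P(white|Box 2) = 0.6667; P(white|Box 3) = 0.5; P(white|Box 4) = 0.6923; P(white|Box 5) = 0.5714.
Prior × likelihood for each source: 0.2·0.3333=0.06667, 0.2·0.6667=0.1333, 0.2·0.5=0.1000, 0.2·0.6923=0.1385, 0.2·0.5714=0.1143. Summing gives P(white) = 0.55275.
P(Box 2 | white) = 0.1333 / 0.55275 = 0.2412.

Posterior probability ≈ 0.2412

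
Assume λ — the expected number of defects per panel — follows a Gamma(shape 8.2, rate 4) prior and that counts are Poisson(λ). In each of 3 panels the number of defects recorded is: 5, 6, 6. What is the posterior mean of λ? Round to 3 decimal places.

Total count ∑xᵢ = 17 over n = 3 panels.
Gamma is conjugate to the Poisson likelihood: posterior is Gamma(shape = 8.2+17 = 25.2, rate = 4+3 = 7).
E[λ | data] = 25.2/7 = 3.600.

Posterior mean ≈ 3.600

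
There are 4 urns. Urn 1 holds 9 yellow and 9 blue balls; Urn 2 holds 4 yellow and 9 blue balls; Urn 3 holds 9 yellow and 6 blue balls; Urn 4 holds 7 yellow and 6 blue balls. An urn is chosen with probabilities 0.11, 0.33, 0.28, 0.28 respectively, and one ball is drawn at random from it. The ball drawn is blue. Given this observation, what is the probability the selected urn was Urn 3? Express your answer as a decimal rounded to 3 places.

Posterior probability ≈ 0.213

Tabulate prior·likelihood by source: [1] prior 0.11, lik 0.5, product 0.05500; [2] prior 0.33, lik 0.6923, product 0.2285; [3] prior 0.28, lik 0.4, product 0.1120; [4] prior 0.28, lik 0.4615, product 0.1292.
Normalizing constant = 0.52469; the posterior for Urn 3 is its product over the sum, 0.1120/0.52469 = 0.213.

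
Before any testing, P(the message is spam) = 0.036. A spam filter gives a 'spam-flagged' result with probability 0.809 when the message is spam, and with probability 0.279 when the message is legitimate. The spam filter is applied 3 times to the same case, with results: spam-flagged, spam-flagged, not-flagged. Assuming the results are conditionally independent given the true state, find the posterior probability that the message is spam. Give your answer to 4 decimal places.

With H the event that the message is spam, the joint likelihood of the observed sequence is P(data|H) = 0.809·0.809·0.191 = 0.12501 and P(data|¬H) = 0.279·0.279·0.721 = 0.056123.
Bayes: P(H|data) = 0.036·0.12501 / (0.036·0.12501 + 0.964·0.056123) = 0.0045002/0.058603 = 0.0768.

Posterior P(H) ≈ 0.0768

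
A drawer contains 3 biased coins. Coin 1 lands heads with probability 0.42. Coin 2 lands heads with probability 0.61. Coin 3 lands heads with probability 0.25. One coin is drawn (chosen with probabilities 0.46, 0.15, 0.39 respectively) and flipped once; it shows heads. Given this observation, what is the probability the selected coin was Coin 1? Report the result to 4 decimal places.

Tabulate prior·likelihood by source: [1] prior 0.46, lik 0.42, product 0.1932; [2] prior 0.15, lik 0.61, product 0.09150; [3] prior 0.39, lik 0.25, product 0.09750.
Normalizing constant = 0.38220; the posterior for Coin 1 is its product over the sum, 0.1932/0.38220 = 0.5055.

Posterior probability ≈ 0.5055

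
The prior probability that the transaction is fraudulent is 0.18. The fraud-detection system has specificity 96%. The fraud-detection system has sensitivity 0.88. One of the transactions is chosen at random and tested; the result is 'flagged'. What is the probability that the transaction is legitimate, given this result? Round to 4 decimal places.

Write H for 'the transaction is fraudulent'. Prior odds H:¬H = 0.18/0.82 = 0.21951. For the 'flagged' outcome, the likelihood ratio is 0.88/0.04 = 22.000.
Posterior odds = 0.21951 × 22.000 = 4.8293, so P(H|E) = 4.8293/(1+4.8293) = 0.8285. Then P(¬H|E) = 1 − 0.8285 = 0.1715.

P(¬H | E) ≈ 0.1715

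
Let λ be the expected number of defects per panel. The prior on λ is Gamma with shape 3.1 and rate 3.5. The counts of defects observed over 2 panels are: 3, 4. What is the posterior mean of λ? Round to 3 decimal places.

Posterior mean ≈ 1.836

The Poisson likelihood adds the total count to the shape and the number of exposure periods to the rate. Here ∑xᵢ = 7 and n = 2, so shape 3.1→10.1 and rate 3.5→5.5.
E[λ | data] = 10.1/5.5 = 1.836.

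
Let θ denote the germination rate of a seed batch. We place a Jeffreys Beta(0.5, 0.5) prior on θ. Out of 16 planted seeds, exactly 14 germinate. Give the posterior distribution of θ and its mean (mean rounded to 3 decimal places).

Posterior: Beta(14.5, 2.5); mean ≈ 0.853

Observing 14 successes and 2 failures updates Beta(0.5, 0.5) by adding the success and failure counts to the two shape parameters: α = 0.5+14 = 14.5, β = 0.5+2 = 2.5.
Posterior mean = α/(α+β) = 14.5/17 = 0.853.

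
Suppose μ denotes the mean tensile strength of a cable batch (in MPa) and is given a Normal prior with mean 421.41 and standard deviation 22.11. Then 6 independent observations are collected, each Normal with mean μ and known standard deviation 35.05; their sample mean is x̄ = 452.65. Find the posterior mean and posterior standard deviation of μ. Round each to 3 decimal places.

Posterior mean ≈ 443.428; posterior SD ≈ 12.013

With known σ, the Normal prior is conjugate. Weight on the data is w = (n/σ²)/(n/σ² + 1/τ₀²) = 0.00488399/(0.00488399+0.00204561) = 0.70480.
Posterior mean = w·x̄ + (1−w)·μ₀ = 0.70480·452.65 + 0.29520·421.41 = 443.428. Posterior variance = 1/(0.00488399+0.00204561) = 144.308, so SD = 12.013.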